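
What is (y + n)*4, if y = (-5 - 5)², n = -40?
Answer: 240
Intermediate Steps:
y = 100 (y = (-10)² = 100)
(y + n)*4 = (100 - 40)*4 = 60*4 = 240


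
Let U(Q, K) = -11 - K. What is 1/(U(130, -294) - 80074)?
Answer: -1/79791 ≈ -1.2533e-5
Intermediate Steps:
1/(U(130, -294) - 80074) = 1/((-11 - 1*(-294)) - 80074) = 1/((-11 + 294) - 80074) = 1/(283 - 80074) = 1/(-79791) = -1/79791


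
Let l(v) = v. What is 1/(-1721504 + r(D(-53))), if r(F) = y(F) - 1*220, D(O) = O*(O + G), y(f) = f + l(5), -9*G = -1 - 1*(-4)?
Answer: -3/5156677 ≈ -5.8177e-7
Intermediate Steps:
G = -⅓ (G = -(-1 - 1*(-4))/9 = -(-1 + 4)/9 = -⅑*3 = -⅓ ≈ -0.33333)
y(f) = 5 + f (y(f) = f + 5 = 5 + f)
D(O) = O*(-⅓ + O) (D(O) = O*(O - ⅓) = O*(-⅓ + O))
r(F) = -215 + F (r(F) = (5 + F) - 1*220 = (5 + F) - 220 = -215 + F)
1/(-1721504 + r(D(-53))) = 1/(-1721504 + (-215 - 53*(-⅓ - 53))) = 1/(-1721504 + (-215 - 53*(-160/3))) = 1/(-1721504 + (-215 + 8480/3)) = 1/(-1721504 + 7835/3) = 1/(-5156677/3) = -3/5156677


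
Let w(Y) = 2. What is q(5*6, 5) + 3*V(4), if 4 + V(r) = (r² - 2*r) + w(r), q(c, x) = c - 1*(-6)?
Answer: 54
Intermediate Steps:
q(c, x) = 6 + c (q(c, x) = c + 6 = 6 + c)
V(r) = -2 + r² - 2*r (V(r) = -4 + ((r² - 2*r) + 2) = -4 + (2 + r² - 2*r) = -2 + r² - 2*r)
q(5*6, 5) + 3*V(4) = (6 + 5*6) + 3*(-2 + 4² - 2*4) = (6 + 30) + 3*(-2 + 16 - 8) = 36 + 3*6 = 36 + 18 = 54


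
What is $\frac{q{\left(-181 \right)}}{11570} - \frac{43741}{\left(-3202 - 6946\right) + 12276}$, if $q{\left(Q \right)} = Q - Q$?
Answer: $- \frac{43741}{2128} \approx -20.555$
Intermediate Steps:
$q{\left(Q \right)} = 0$
$\frac{q{\left(-181 \right)}}{11570} - \frac{43741}{\left(-3202 - 6946\right) + 12276} = \frac{0}{11570} - \frac{43741}{\left(-3202 - 6946\right) + 12276} = 0 \cdot \frac{1}{11570} - \frac{43741}{-10148 + 12276} = 0 - \frac{43741}{2128} = - \frac{43741}{2128}$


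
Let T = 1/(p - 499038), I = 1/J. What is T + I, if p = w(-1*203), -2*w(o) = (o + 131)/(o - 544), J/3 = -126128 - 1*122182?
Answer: -25812337/7713779574735 ≈ -3.3463e-6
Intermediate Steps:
J = -744930 (J = 3*(-126128 - 1*122182) = 3*(-126128 - 122182) = 3*(-248310) = -744930)
I = -1/744930 (I = 1/(-744930) = -1/744930 ≈ -1.3424e-6)
w(o) = -(131 + o)/(2*(-544 + o)) (w(o) = -(o + 131)/(2*(o - 544)) = -(131 + o)/(2*(-544 + o)))
p = -4/83 (p = (-131 - (-1)*203)/(2*(-544 - 1*203)) = (-131 - 1*(-203))/(2*(-544 - 203)) = (½)*(-131 + 203)/(-747) = (½)*(-1/747)*72 = -4/83 ≈ -0.048193)
T = -83/41420158 (T = 1/(-4/83 - 499038) = 1/(-41420158/83) = -83/41420158 ≈ -2.0039e-6)
T + I = -83/41420158 - 1/744930 = -25812337/7713779574735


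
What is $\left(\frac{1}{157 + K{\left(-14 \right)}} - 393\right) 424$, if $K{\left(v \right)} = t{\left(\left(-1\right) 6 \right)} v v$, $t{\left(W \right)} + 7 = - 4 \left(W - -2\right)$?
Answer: $- \frac{320099648}{1921} \approx -1.6663 \cdot 10^{5}$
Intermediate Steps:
$t{\left(W \right)} = -15 - 4 W$ ($t{\left(W \right)} = -7 - 4 \left(W - -2\right) = -7 - 4 \left(W + \left(-2 + 4\right)\right) = -7 - 4 \left(W + 2\right) = -7 - 4 \left(2 + W\right) = -7 - \left(8 + 4 W\right) = -15 - 4 W$)
$K{\left(v \right)} = 9 v^{2}$ ($K{\left(v \right)} = \left(-15 - 4 \left(\left(-1\right) 6\right)\right) v v = \left(-15 - -24\right) v v = \left(-15 + 24\right) v v = 9 v v = 9 v^{2}$)
$\left(\frac{1}{157 + K{\left(-14 \right)}} - 393\right) 424 = \left(\frac{1}{157 + 9 \left(-14\right)^{2}} - 393\right) 424 = \left(\frac{1}{157 + 9 \cdot 196} - 393\right) 424 = \left(\frac{1}{157 + 1764} - 393\right) 424 = \left(\frac{1}{1921} - 393\right) 424 = \left(- \frac{754952}{1921}\right) 424 = - \frac{320099648}{1921}$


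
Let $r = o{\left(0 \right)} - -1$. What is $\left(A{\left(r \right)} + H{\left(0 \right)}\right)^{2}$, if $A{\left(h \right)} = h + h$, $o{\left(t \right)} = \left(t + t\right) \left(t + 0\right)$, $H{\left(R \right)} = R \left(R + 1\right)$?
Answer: $4$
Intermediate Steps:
$H{\left(R \right)} = R \left(1 + R\right)$
$o{\left(t \right)} = 2 t^{2}$ ($o{\left(t \right)} = 2 t t = 2 t^{2}$)
$r = 1$ ($r = 2 \cdot 0^{2} - -1 = 2 \cdot 0 + 1 = 0 + 1 = 1$)
$A{\left(h \right)} = 2 h$
$\left(A{\left(r \right)} + H{\left(0 \right)}\right)^{2} = \left(2 \cdot 1 + 0 \left(1 + 0\right)\right)^{2} = \left(2 + 0 \cdot 1\right)^{2} = \left(2 + 0\right)^{2} = 2^{2} = 4$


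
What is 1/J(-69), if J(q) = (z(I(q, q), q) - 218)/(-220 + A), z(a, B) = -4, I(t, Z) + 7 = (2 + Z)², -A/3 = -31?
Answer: 127/222 ≈ 0.57207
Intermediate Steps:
A = 93 (A = -3*(-31) = 93)
I(t, Z) = -7 + (2 + Z)²
J(q) = 222/127 (J(q) = (-4 - 218)/(-220 + 93) = -222/(-127) = -222*(-1/127) = 222/127)
1/J(-69) = 1/(222/127) = 127/222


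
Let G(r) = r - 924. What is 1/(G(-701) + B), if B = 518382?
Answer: 1/516757 ≈ 1.9351e-6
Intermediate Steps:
G(r) = -924 + r
1/(G(-701) + B) = 1/((-924 - 701) + 518382) = 1/(-1625 + 518382) = 1/516757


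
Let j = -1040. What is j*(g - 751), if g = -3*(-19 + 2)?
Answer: 728000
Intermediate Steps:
g = 51 (g = -3*(-17) = 51)
j*(g - 751) = -1040*(51 - 751) = -1040*(-700) = 728000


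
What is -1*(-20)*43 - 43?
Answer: 817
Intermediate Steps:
-1*(-20)*43 - 43 = 20*43 - 43 = 860 - 43 = 817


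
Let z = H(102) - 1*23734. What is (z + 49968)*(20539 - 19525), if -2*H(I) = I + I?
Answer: 26497848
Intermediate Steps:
H(I) = -I (H(I) = -(I + I)/2 = -I)
z = -23836 (z = -1*102 - 1*23734 = -102 - 23734 = -23836)
(z + 49968)*(20539 - 19525) = (-23836 + 49968)*(20539 - 19525) = 26132*1014 = 26497848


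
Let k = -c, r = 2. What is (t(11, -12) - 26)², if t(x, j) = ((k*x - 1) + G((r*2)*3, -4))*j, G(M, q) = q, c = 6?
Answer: 682276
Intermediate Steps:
k = -6 (k = -1*6 = -6)
t(x, j) = j*(-5 - 6*x) (t(x, j) = ((-6*x - 1) - 4)*j = ((-1 - 6*x) - 4)*j = (-5 - 6*x)*j = j*(-5 - 6*x))
(t(11, -12) - 26)² = (-1*(-12)*(5 + 6*11) - 26)² = (-1*(-12)*(5 + 66) - 26)² = (-1*(-12)*71 - 26)² = (852 - 26)² = 826² = 682276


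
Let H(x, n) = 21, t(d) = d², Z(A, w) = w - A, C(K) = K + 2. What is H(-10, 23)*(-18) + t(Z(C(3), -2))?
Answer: -329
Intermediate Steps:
C(K) = 2 + K
H(-10, 23)*(-18) + t(Z(C(3), -2)) = 21*(-18) + (-2 - (2 + 3))² = -378 + (-2 - 1*5)² = -378 + (-2 - 5)² = -378 + (-7)² = -378 + 49 = -329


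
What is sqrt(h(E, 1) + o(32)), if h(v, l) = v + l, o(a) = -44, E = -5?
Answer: 4*I*sqrt(3) ≈ 6.9282*I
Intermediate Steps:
h(v, l) = l + v
sqrt(h(E, 1) + o(32)) = sqrt((1 - 5) - 44) = sqrt(-4 - 44) = sqrt(-48) = 4*I*sqrt(3)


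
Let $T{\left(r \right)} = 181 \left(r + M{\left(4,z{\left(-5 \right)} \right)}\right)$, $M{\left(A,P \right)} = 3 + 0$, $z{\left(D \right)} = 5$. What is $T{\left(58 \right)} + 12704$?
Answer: $23745$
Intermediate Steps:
$M{\left(A,P \right)} = 3$
$T{\left(r \right)} = 543 + 181 r$ ($T{\left(r \right)} = 181 \left(r + 3\right) = 181 \left(3 + r\right) = 543 + 181 r$)
$T{\left(58 \right)} + 12704 = \left(543 + 181 \cdot 58\right) + 12704 = \left(543 + 10498\right) + 12704 = 11041 + 12704 = 23745$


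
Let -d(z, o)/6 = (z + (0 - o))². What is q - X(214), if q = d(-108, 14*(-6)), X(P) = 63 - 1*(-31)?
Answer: -3550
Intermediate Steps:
X(P) = 94 (X(P) = 63 + 31 = 94)
d(z, o) = -6*(z - o)² (d(z, o) = -6*(z + (0 - o))² = -6*(z - o)²)
q = -3456 (q = -6*(14*(-6) - 1*(-108))² = -6*(-84 + 108)² = -6*24² = -6*576 = -3456)
q - X(214) = -3456 - 1*94 = -3456 - 94 = -3550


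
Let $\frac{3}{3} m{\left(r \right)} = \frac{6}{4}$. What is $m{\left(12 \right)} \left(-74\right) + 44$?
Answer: $-67$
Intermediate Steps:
$m{\left(r \right)} = \frac{3}{2}$ ($m{\left(r \right)} = \frac{6}{4} = 6 \cdot \frac{1}{4} = \frac{3}{2}$)
$m{\left(12 \right)} \left(-74\right) + 44 = \frac{3}{2} \left(-74\right) + 44 = -111 + 44 = -67$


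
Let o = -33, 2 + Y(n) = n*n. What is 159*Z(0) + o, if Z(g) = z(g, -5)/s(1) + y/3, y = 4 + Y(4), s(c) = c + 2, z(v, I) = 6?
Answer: 1239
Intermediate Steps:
Y(n) = -2 + n**2 (Y(n) = -2 + n*n = -2 + n**2)
s(c) = 2 + c
y = 18 (y = 4 + (-2 + 4**2) = 4 + (-2 + 16) = 4 + 14 = 18)
Z(g) = 8 (Z(g) = 6/(2 + 1) + 18/3 = 6/3 + 18*(1/3) = 6*(1/3) + 6 = 2 + 6 = 8)
159*Z(0) + o = 159*8 - 33 = 1272 - 33 = 1239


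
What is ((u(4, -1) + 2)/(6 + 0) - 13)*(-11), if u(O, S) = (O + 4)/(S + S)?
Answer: 440/3 ≈ 146.67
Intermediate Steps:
u(O, S) = (4 + O)/(2*S) (u(O, S) = (4 + O)/((2*S)) = (4 + O)*(1/(2*S)) = (4 + O)/(2*S))
((u(4, -1) + 2)/(6 + 0) - 13)*(-11) = (((½)*(4 + 4)/(-1) + 2)/(6 + 0) - 13)*(-11) = (((½)*(-1)*8 + 2)/6 - 13)*(-11) = ((-4 + 2)*(⅙) - 13)*(-11) = (-2*⅙ - 13)*(-11) = (-⅓ - 13)*(-11) = -40/3*(-11) = 440/3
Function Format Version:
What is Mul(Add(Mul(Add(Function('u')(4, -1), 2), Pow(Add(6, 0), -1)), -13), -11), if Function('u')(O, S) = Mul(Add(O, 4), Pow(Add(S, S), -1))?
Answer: Rational(440, 3) ≈ 146.67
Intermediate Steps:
Function('u')(O, S) = Mul(Rational(1, 2), Pow(S, -1), Add(4, O)) (Function('u')(O, S) = Mul(Add(4, O), Pow(Mul(2, S), -1)) = Mul(Add(4, O), Mul(Rational(1, 2), Pow(S, -1))) = Mul(Rational(1, 2), Pow(S, -1), Add(4, O)))
Mul(Add(Mul(Add(Function('u')(4, -1), 2), Pow(Add(6, 0), -1)), -13), -11) = Mul(Add(Mul(Add(Mul(Rational(1, 2), Pow(-1, -1), Add(4, 4)), 2), Pow(Add(6, 0), -1)), -13), -11) = Mul(Add(Mul(Add(Mul(Rational(1, 2), -1, 8), 2), Pow(6, -1)), -13), -11) = Mul(Add(Mul(Add(-4, 2), Rational(1, 6)), -13), -11) = Mul(Add(Mul(-2, Rational(1, 6)), -13), -11) = Mul(Add(Rational(-1, 3), -13), -11) = Mul(Rational(-40, 3), -11) = Rational(440, 3)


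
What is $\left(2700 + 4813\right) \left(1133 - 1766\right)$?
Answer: $-4755729$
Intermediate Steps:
$\left(2700 + 4813\right) \left(1133 - 1766\right) = 7513 \left(-633\right) = -4755729$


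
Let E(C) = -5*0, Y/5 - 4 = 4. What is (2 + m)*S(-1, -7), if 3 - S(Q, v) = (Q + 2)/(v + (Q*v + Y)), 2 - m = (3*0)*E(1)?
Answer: 119/10 ≈ 11.900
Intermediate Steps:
Y = 40 (Y = 20 + 5*4 = 20 + 20 = 40)
E(C) = 0
m = 2 (m = 2 - 3*0*0 = 2 - 0*0 = 2 - 1*0 = 2 + 0 = 2)
S(Q, v) = 3 - (2 + Q)/(40 + v + Q*v) (S(Q, v) = 3 - (Q + 2)/(v + (Q*v + 40)) = 3 - (2 + Q)/(v + (40 + Q*v)) = 3 - (2 + Q)/(40 + v + Q*v))
(2 + m)*S(-1, -7) = (2 + 2)*((118 - 1*(-1) + 3*(-7) + 3*(-1)*(-7))/(40 - 7 - 1*(-7))) = 4*((118 + 1 - 21 + 21)/(40 - 7 + 7)) = 4*(119/40) = 119/10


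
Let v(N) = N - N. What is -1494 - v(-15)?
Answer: -1494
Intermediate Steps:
v(N) = 0
-1494 - v(-15) = -1494 - 1*0 = -1494 + 0 = -1494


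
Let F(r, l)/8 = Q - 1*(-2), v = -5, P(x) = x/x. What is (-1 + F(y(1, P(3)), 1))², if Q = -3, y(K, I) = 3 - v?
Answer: 81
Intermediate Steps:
P(x) = 1
y(K, I) = 8 (y(K, I) = 3 - 1*(-5) = 3 + 5 = 8)
F(r, l) = -8 (F(r, l) = 8*(-3 - 1*(-2)) = 8*(-3 + 2) = 8*(-1) = -8)
(-1 + F(y(1, P(3)), 1))² = (-1 - 8)² = (-9)² = 81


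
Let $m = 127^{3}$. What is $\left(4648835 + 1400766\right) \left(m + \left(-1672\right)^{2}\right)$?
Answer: $29304067607167$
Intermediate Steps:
$m = 2048383$
$\left(4648835 + 1400766\right) \left(m + \left(-1672\right)^{2}\right) = \left(4648835 + 1400766\right) \left(2048383 + \left(-1672\right)^{2}\right) = 6049601 \left(2048383 + 2795584\right) = 6049601 \cdot 4843967 = 29304067607167$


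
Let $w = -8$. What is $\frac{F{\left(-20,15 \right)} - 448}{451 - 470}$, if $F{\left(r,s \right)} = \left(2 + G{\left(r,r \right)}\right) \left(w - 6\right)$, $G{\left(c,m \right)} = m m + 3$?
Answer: $322$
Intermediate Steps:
$G{\left(c,m \right)} = 3 + m^{2}$ ($G{\left(c,m \right)} = m^{2} + 3 = 3 + m^{2}$)
$F{\left(r,s \right)} = -70 - 14 r^{2}$ ($F{\left(r,s \right)} = \left(2 + \left(3 + r^{2}\right)\right) \left(-8 - 6\right) = \left(5 + r^{2}\right) \left(-14\right) = -70 - 14 r^{2}$)
$\frac{F{\left(-20,15 \right)} - 448}{451 - 470} = \frac{\left(-70 - 14 \left(-20\right)^{2}\right) - 448}{451 - 470} = \frac{\left(-70 - 5600\right) - 448}{-19} = \left(\left(-70 - 5600\right) - 448\right) \left(- \frac{1}{19}\right) = \left(-5670 - 448\right) \left(- \frac{1}{19}\right) = \left(-6118\right) \left(- \frac{1}{19}\right) = 322$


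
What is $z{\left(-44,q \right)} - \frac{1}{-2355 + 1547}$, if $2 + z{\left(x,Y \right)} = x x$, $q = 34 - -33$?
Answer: $\frac{1562673}{808} \approx 1934.0$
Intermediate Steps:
$q = 67$ ($q = 34 + 33 = 67$)
$z{\left(x,Y \right)} = -2 + x^{2}$ ($z{\left(x,Y \right)} = -2 + x x = -2 + x^{2}$)
$z{\left(-44,q \right)} - \frac{1}{-2355 + 1547} = \left(-2 + \left(-44\right)^{2}\right) - \frac{1}{-2355 + 1547} = \left(-2 + 1936\right) - \frac{1}{-808} = 1934 - - \frac{1}{808} = 1934 + \frac{1}{808} = \frac{1562673}{808}$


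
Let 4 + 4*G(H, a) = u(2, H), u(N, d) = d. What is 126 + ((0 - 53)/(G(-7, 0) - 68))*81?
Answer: 52830/283 ≈ 186.68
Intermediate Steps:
G(H, a) = -1 + H/4
126 + ((0 - 53)/(G(-7, 0) - 68))*81 = 126 + ((0 - 53)/((-1 + (¼)*(-7)) - 68))*81 = 126 - 53/((-1 - 7/4) - 68)*81 = 126 - 53/(-11/4 - 68)*81 = 126 - 53/(-283/4)*81 = 126 - 53*(-4/283)*81 = 126 + (212/283)*81 = 126 + 17172/283 = 52830/283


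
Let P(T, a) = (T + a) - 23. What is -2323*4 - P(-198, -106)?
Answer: -8965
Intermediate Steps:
P(T, a) = -23 + T + a
-2323*4 - P(-198, -106) = -2323*4 - (-23 - 198 - 106) = -9292 - 1*(-327) = -9292 + 327 = -8965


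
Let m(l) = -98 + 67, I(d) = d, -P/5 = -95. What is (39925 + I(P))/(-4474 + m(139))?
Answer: -8080/901 ≈ -8.9678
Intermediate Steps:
P = 475 (P = -5*(-95) = 475)
m(l) = -31
(39925 + I(P))/(-4474 + m(139)) = (39925 + 475)/(-4474 - 31) = 40400/(-4505) = 40400*(-1/4505) = -8080/901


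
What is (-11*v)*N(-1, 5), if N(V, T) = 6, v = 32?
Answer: -2112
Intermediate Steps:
(-11*v)*N(-1, 5) = -11*32*6 = -352*6 = -2112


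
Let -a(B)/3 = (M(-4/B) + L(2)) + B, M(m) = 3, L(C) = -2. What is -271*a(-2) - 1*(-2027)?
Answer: 1214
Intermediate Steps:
a(B) = -3 - 3*B (a(B) = -3*((3 - 2) + B) = -3*(1 + B) = -3 - 3*B)
-271*a(-2) - 1*(-2027) = -271*(-3 - 3*(-2)) - 1*(-2027) = -271*(-3 + 6) + 2027 = -271*3 + 2027 = -813 + 2027 = 1214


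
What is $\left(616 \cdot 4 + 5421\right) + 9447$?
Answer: $17332$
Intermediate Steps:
$\left(616 \cdot 4 + 5421\right) + 9447 = \left(2464 + 5421\right) + 9447 = 7885 + 9447 = 17332$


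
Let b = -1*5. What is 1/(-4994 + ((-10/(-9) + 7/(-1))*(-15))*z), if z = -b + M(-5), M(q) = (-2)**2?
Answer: -1/4199 ≈ -0.00023815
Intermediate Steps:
M(q) = 4
b = -5
z = 9 (z = -1*(-5) + 4 = 5 + 4 = 9)
1/(-4994 + ((-10/(-9) + 7/(-1))*(-15))*z) = 1/(-4994 + ((-10/(-9) + 7/(-1))*(-15))*9) = 1/(-4994 + ((-10*(-1/9) + 7*(-1))*(-15))*9) = 1/(-4994 + ((10/9 - 7)*(-15))*9) = 1/(-4994 - 53/9*(-15)*9) = 1/(-4994 + (265/3)*9) = 1/(-4994 + 795) = 1/(-4199) = -1/4199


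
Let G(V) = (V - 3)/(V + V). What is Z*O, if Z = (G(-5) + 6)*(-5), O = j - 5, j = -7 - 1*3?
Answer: 510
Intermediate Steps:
j = -10 (j = -7 - 3 = -10)
G(V) = (-3 + V)/(2*V) (G(V) = (-3 + V)/((2*V)) = (-3 + V)*(1/(2*V)) = (-3 + V)/(2*V))
O = -15 (O = -10 - 5 = -15)
Z = -34 (Z = ((1/2)*(-3 - 5)/(-5) + 6)*(-5) = ((1/2)*(-1/5)*(-8) + 6)*(-5) = (4/5 + 6)*(-5) = (34/5)*(-5) = -34)
Z*O = -34*(-15) = 510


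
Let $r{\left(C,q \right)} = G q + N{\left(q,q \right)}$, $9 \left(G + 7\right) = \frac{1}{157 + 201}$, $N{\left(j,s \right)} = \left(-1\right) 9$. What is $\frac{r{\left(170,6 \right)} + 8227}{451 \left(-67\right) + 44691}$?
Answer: $\frac{4390513}{7772538} \approx 0.56487$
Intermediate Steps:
$N{\left(j,s \right)} = -9$
$G = - \frac{22553}{3222}$ ($G = -7 + \frac{1}{9 \left(157 + 201\right)} = -7 + \frac{1}{9 \cdot 358} = -7 + \frac{1}{9} \cdot \frac{1}{358} = -7 + \frac{1}{3222} = - \frac{22553}{3222} \approx -6.9997$)
$r{\left(C,q \right)} = -9 - \frac{22553 q}{3222}$ ($r{\left(C,q \right)} = - \frac{22553 q}{3222} - 9 = -9 - \frac{22553 q}{3222}$)
$\frac{r{\left(170,6 \right)} + 8227}{451 \left(-67\right) + 44691} = \frac{\left(-9 - \frac{22553}{537}\right) + 8227}{451 \left(-67\right) + 44691} = \frac{\left(-9 - \frac{22553}{537}\right) + 8227}{-30217 + 44691} = \frac{- \frac{27386}{537} + 8227}{14474} = \frac{4390513}{537} \cdot \frac{1}{14474} = \frac{4390513}{7772538}$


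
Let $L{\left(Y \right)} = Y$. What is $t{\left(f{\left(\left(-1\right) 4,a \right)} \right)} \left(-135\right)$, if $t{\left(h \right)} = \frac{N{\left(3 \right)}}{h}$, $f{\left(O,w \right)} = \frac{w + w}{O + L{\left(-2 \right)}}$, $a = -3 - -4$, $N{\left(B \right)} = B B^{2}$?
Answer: $10935$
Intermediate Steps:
$N{\left(B \right)} = B^{3}$
$a = 1$ ($a = -3 + 4 = 1$)
$f{\left(O,w \right)} = \frac{2 w}{-2 + O}$ ($f{\left(O,w \right)} = \frac{w + w}{O - 2} = \frac{2 w}{-2 + O}$)
$t{\left(h \right)} = \frac{27}{h}$ ($t{\left(h \right)} = \frac{3^{3}}{h} = \frac{27}{h}$)
$t{\left(f{\left(\left(-1\right) 4,a \right)} \right)} \left(-135\right) = \frac{27}{2 \cdot 1 \frac{1}{-2 - 4}} \left(-135\right) = \frac{27}{2 \cdot 1 \frac{1}{-6}} \left(-135\right) = \frac{27}{2 \cdot 1 \left(- \frac{1}{6}\right)} \left(-135\right) = \frac{27}{- \frac{1}{3}} \left(-135\right) = 27 \left(-3\right) \left(-135\right) = \left(-81\right) \left(-135\right) = 10935$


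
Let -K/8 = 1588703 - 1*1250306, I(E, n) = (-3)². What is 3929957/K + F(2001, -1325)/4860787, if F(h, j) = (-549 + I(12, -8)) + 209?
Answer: -19103579971415/13159005907512 ≈ -1.4517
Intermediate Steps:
I(E, n) = 9
F(h, j) = -331 (F(h, j) = (-549 + 9) + 209 = -540 + 209 = -331)
K = -2707176 (K = -8*(1588703 - 1*1250306) = -8*(1588703 - 1250306) = -8*338397 = -2707176)
3929957/K + F(2001, -1325)/4860787 = 3929957/(-2707176) - 331/4860787 = 3929957*(-1/2707176) - 331*1/4860787 = -3929957/2707176 - 331/4860787 = -19103579971415/13159005907512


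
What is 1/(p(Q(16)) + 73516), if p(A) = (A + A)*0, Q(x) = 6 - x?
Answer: 1/73516 ≈ 1.3602e-5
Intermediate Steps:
p(A) = 0 (p(A) = (2*A)*0 = 0)
1/(p(Q(16)) + 73516) = 1/(0 + 73516) = 1/73516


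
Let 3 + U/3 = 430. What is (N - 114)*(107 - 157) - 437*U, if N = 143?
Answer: -561247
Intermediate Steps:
U = 1281 (U = -9 + 3*430 = -9 + 1290 = 1281)
(N - 114)*(107 - 157) - 437*U = (143 - 114)*(107 - 157) - 437*1281 = 29*(-50) - 559797 = -1450 - 559797 = -561247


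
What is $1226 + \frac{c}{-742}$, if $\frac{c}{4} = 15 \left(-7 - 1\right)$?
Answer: $\frac{455086}{371} \approx 1226.6$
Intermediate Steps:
$c = -480$ ($c = 4 \cdot 15 \left(-7 - 1\right) = 4 \cdot 15 \left(-8\right) = 4 \left(-120\right) = -480$)
$1226 + \frac{c}{-742} = 1226 + \frac{1}{-742} \left(-480\right) = 1226 - - \frac{240}{371} = 1226 + \frac{240}{371} = \frac{455086}{371}$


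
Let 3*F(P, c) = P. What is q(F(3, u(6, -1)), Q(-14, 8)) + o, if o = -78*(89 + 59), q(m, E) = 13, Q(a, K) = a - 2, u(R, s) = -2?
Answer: -11531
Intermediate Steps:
F(P, c) = P/3
Q(a, K) = -2 + a
o = -11544 (o = -78*148 = -11544)
q(F(3, u(6, -1)), Q(-14, 8)) + o = 13 - 11544 = -11531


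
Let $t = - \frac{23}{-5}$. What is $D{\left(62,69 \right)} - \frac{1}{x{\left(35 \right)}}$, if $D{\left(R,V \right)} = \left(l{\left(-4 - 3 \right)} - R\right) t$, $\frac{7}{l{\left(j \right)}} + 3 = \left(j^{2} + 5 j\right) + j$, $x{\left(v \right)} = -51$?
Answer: $- \frac{282673}{1020} \approx -277.13$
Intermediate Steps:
$l{\left(j \right)} = \frac{7}{-3 + j^{2} + 6 j}$ ($l{\left(j \right)} = \frac{7}{-3 + \left(\left(j^{2} + 5 j\right) + j\right)} = \frac{7}{-3 + \left(j^{2} + 6 j\right)} = \frac{7}{-3 + j^{2} + 6 j}$)
$t = \frac{23}{5}$ ($t = \left(-23\right) \left(- \frac{1}{5}\right) = \frac{23}{5} \approx 4.6$)
$D{\left(R,V \right)} = \frac{161}{20} - \frac{23 R}{5}$ ($D{\left(R,V \right)} = \left(\frac{7}{-3 + \left(-4 - 3\right)^{2} + 6 \left(-4 - 3\right)} - R\right) \frac{23}{5} = \left(\frac{7}{-3 + \left(-7\right)^{2} + 6 \left(-7\right)} - R\right) \frac{23}{5} = \left(\frac{7}{-3 + 49 - 42} - R\right) \frac{23}{5} = \left(\frac{7}{4} - R\right) \frac{23}{5} = \frac{161}{20} - \frac{23 R}{5}$)
$D{\left(62,69 \right)} - \frac{1}{x{\left(35 \right)}} = \left(\frac{161}{20} - \frac{1426}{5}\right) - \frac{1}{-51} = \left(\frac{161}{20} - \frac{1426}{5}\right) - - \frac{1}{51} = - \frac{5543}{20} + \frac{1}{51} = - \frac{282673}{1020}$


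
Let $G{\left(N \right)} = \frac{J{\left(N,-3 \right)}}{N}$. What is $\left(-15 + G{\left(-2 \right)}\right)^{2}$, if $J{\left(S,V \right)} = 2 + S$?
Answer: $225$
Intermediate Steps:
$G{\left(N \right)} = \frac{2 + N}{N}$
$\left(-15 + G{\left(-2 \right)}\right)^{2} = \left(-15 + \frac{2 - 2}{-2}\right)^{2} = \left(-15 - 0\right)^{2} = \left(-15 + 0\right)^{2} = \left(-15\right)^{2} = 225$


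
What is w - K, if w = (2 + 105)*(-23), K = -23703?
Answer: 21242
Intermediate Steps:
w = -2461 (w = 107*(-23) = -2461)
w - K = -2461 - 1*(-23703) = -2461 + 23703 = 21242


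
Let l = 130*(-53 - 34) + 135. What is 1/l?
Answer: -1/11175 ≈ -8.9485e-5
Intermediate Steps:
l = -11175 (l = 130*(-87) + 135 = -11310 + 135 = -11175)
1/l = 1/(-11175) = -1/11175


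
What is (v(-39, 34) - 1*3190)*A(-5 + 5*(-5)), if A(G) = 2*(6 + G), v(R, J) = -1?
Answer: 153168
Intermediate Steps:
A(G) = 12 + 2*G
(v(-39, 34) - 1*3190)*A(-5 + 5*(-5)) = (-1 - 1*3190)*(12 + 2*(-5 + 5*(-5))) = (-1 - 3190)*(12 + 2*(-5 - 25)) = -3191*(12 + 2*(-30)) = -3191*(12 - 60) = -3191*(-48) = 153168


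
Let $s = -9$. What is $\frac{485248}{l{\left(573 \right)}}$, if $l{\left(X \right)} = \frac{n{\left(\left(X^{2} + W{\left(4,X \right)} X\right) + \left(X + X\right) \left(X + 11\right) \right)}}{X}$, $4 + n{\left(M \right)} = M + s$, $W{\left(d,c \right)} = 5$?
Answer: $\frac{278047104}{1000445} \approx 277.92$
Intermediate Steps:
$n{\left(M \right)} = -13 + M$ ($n{\left(M \right)} = -4 + \left(M - 9\right) = -4 + \left(-9 + M\right) = -13 + M$)
$l{\left(X \right)} = \frac{-13 + X^{2} + 5 X + 2 X \left(11 + X\right)}{X}$ ($l{\left(X \right)} = \frac{-13 + \left(\left(X^{2} + 5 X\right) + \left(X + X\right) \left(X + 11\right)\right)}{X} = \frac{-13 + \left(\left(X^{2} + 5 X\right) + 2 X \left(11 + X\right)\right)}{X} = \frac{-13 + \left(X^{2} + 5 X + 2 X \left(11 + X\right)\right)}{X} = \frac{-13 + X^{2} + 5 X + 2 X \left(11 + X\right)}{X}$)
$\frac{485248}{l{\left(573 \right)}} = \frac{485248}{27 - \frac{13}{573} + 3 \cdot 573} = \frac{485248}{27 - \frac{13}{573} + 1719} = \frac{485248}{\frac{1000445}{573}} = 485248 \cdot \frac{573}{1000445} = \frac{278047104}{1000445}$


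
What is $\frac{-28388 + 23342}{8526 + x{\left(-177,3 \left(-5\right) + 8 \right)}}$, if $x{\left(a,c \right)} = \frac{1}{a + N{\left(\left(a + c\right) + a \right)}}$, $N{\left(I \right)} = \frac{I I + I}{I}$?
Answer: $- \frac{2709702}{4578461} \approx -0.59184$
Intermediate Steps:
$N{\left(I \right)} = \frac{I + I^{2}}{I}$ ($N{\left(I \right)} = \frac{I^{2} + I}{I} = \frac{I + I^{2}}{I}$)
$x{\left(a,c \right)} = \frac{1}{1 + c + 3 a}$ ($x{\left(a,c \right)} = \frac{1}{a + \left(1 + \left(\left(a + c\right) + a\right)\right)} = \frac{1}{a + \left(1 + \left(c + 2 a\right)\right)} = \frac{1}{a + \left(1 + c + 2 a\right)} = \frac{1}{1 + c + 3 a}$)
$\frac{-28388 + 23342}{8526 + x{\left(-177,3 \left(-5\right) + 8 \right)}} = \frac{-28388 + 23342}{8526 + \frac{1}{1 + \left(3 \left(-5\right) + 8\right) + 3 \left(-177\right)}} = - \frac{5046}{8526 + \frac{1}{1 + \left(-15 + 8\right) - 531}} = - \frac{5046}{8526 + \frac{1}{1 - 7 - 531}} = - \frac{5046}{8526 + \frac{1}{-537}} = - \frac{5046}{8526 - \frac{1}{537}} = - \frac{5046}{\frac{4578461}{537}} = \left(-5046\right) \frac{537}{4578461} = - \frac{2709702}{4578461}$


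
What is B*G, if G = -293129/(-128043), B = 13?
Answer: 3810677/128043 ≈ 29.761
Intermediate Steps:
G = 293129/128043 (G = -293129*(-1/128043) = 293129/128043 ≈ 2.2893)
B*G = 13*(293129/128043) = 3810677/128043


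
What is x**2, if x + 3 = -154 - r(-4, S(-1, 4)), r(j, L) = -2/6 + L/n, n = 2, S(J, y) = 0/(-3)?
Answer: 220900/9 ≈ 24544.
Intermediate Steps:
S(J, y) = 0 (S(J, y) = 0*(-1/3) = 0)
r(j, L) = -1/3 + L/2 (r(j, L) = -2/6 + L/2 = -2*1/6 + L*(1/2) = -1/3 + L/2)
x = -470/3 (x = -3 + (-154 - (-1/3 + (1/2)*0)) = -3 + (-154 - (-1/3 + 0)) = -3 + (-154 - 1*(-1/3)) = -3 + (-154 + 1/3) = -3 - 461/3 = -470/3 ≈ -156.67)
x**2 = (-470/3)**2 = 220900/9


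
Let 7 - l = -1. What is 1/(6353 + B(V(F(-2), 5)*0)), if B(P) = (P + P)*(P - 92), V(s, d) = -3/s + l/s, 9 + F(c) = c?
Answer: 1/6353 ≈ 0.00015741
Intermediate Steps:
l = 8 (l = 7 - 1*(-1) = 7 + 1 = 8)
F(c) = -9 + c
V(s, d) = 5/s (V(s, d) = -3/s + 8/s = 5/s)
B(P) = 2*P*(-92 + P) (B(P) = (2*P)*(-92 + P) = 2*P*(-92 + P))
1/(6353 + B(V(F(-2), 5)*0)) = 1/(6353 + 2*((5/(-9 - 2))*0)*(-92 + (5/(-9 - 2))*0)) = 1/(6353 + 2*((5/(-11))*0)*(-92 + (5/(-11))*0)) = 1/(6353 + 2*((5*(-1/11))*0)*(-92 + (5*(-1/11))*0)) = 1/(6353 + 2*(-5/11*0)*(-92 - 5/11*0)) = 1/(6353 + 2*0*(-92 + 0)) = 1/(6353 + 2*0*(-92)) = 1/(6353 + 0) = 1/6353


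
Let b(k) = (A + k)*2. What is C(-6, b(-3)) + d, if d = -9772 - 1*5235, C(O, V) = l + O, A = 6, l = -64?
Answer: -15077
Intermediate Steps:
b(k) = 12 + 2*k (b(k) = (6 + k)*2 = 12 + 2*k)
C(O, V) = -64 + O
d = -15007 (d = -9772 - 5235 = -15007)
C(-6, b(-3)) + d = (-64 - 6) - 15007 = -70 - 15007 = -15077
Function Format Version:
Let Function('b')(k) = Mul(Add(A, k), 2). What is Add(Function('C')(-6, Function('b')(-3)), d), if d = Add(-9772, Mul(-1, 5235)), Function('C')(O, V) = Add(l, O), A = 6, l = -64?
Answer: -15077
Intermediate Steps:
Function('b')(k) = Add(12, Mul(2, k)) (Function('b')(k) = Mul(Add(6, k), 2) = Add(12, Mul(2, k)))
Function('C')(O, V) = Add(-64, O)
d = -15007 (d = Add(-9772, -5235) = -15007)
Add(Function('C')(-6, Function('b')(-3)), d) = Add(Add(-64, -6), -15007) = Add(-70, -15007) = -15077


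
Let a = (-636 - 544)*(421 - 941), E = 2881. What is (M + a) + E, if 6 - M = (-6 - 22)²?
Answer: 615703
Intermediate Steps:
M = -778 (M = 6 - (-6 - 22)² = 6 - 1*(-28)² = 6 - 1*784 = 6 - 784 = -778)
a = 613600 (a = -1180*(-520) = 613600)
(M + a) + E = (-778 + 613600) + 2881 = 612822 + 2881 = 615703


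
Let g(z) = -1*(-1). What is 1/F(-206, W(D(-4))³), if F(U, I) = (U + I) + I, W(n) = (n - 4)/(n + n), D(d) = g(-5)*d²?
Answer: -256/52709 ≈ -0.0048569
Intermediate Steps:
g(z) = 1
D(d) = d² (D(d) = 1*d² = d²)
W(n) = (-4 + n)/(2*n) (W(n) = (-4 + n)/((2*n)) = (-4 + n)*(1/(2*n)) = (-4 + n)/(2*n))
F(U, I) = U + 2*I (F(U, I) = (I + U) + I = U + 2*I)
1/F(-206, W(D(-4))³) = 1/(-206 + 2*((-4 + (-4)²)/(2*((-4)²)))³) = 1/(-206 + 2*((½)*(-4 + 16)/16)³) = 1/(-206 + 2*((½)*(1/16)*12)³) = 1/(-206 + 2*(3/8)³) = 1/(-206 + 2*(27/512)) = 1/(-206 + 27/256) = 1/(-52709/256) = -256/52709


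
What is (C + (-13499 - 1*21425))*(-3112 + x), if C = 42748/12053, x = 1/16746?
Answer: 645129318680336/5936457 ≈ 1.0867e+8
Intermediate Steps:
x = 1/16746 ≈ 5.9716e-5
C = 42748/12053 (C = 42748*(1/12053) = 42748/12053 ≈ 3.5467)
(C + (-13499 - 1*21425))*(-3112 + x) = (42748/12053 + (-13499 - 1*21425))*(-3112 + 1/16746) = (42748/12053 + (-13499 - 21425))*(-52113551/16746) = (42748/12053 - 34924)*(-52113551/16746) = -420896224/12053*(-52113551/16746) = 645129318680336/5936457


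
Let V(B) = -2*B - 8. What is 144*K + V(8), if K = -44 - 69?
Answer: -16296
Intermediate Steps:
K = -113
V(B) = -8 - 2*B
144*K + V(8) = 144*(-113) + (-8 - 2*8) = -16272 + (-8 - 16) = -16272 - 24 = -16296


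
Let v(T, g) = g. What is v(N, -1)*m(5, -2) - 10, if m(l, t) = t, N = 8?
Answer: -8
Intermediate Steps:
v(N, -1)*m(5, -2) - 10 = -1*(-2) - 10 = 2 - 10 = -8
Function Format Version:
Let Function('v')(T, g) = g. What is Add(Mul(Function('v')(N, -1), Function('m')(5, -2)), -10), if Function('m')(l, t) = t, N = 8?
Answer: -8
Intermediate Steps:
Add(Mul(Function('v')(N, -1), Function('m')(5, -2)), -10) = Add(Mul(-1, -2), -10) = Add(2, -10) = -8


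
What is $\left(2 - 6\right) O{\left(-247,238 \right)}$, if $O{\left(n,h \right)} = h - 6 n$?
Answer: $-6880$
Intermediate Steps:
$\left(2 - 6\right) O{\left(-247,238 \right)} = \left(2 - 6\right) \left(238 - -1482\right) = - 4 \left(238 + 1482\right) = \left(-4\right) 1720 = -6880$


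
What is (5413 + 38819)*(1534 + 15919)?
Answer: 771981096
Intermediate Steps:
(5413 + 38819)*(1534 + 15919) = 44232*17453 = 771981096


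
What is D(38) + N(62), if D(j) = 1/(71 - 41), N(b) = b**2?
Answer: 115321/30 ≈ 3844.0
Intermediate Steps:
D(j) = 1/30
D(38) + N(62) = 1/30 + 62**2 = 1/30 + 3844 = 115321/30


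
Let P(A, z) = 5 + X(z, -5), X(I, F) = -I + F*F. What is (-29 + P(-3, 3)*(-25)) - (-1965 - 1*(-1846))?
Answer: -585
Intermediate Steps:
X(I, F) = F**2 - I (X(I, F) = -I + F**2 = F**2 - I)
P(A, z) = 30 - z (P(A, z) = 5 + ((-5)**2 - z) = 5 + (25 - z) = 30 - z)
(-29 + P(-3, 3)*(-25)) - (-1965 - 1*(-1846)) = (-29 + (30 - 1*3)*(-25)) - (-1965 - 1*(-1846)) = (-29 + (30 - 3)*(-25)) - (-1965 + 1846) = (-29 + 27*(-25)) - 1*(-119) = (-29 - 675) + 119 = -704 + 119 = -585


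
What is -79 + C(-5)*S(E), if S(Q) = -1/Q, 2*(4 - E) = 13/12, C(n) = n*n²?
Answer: -3557/83 ≈ -42.855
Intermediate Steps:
C(n) = n³
E = 83/24 (E = 4 - 13/(2*12) = 4 - ½*13/12 = 4 - 13/24 = 83/24 ≈ 3.4583)
-79 + C(-5)*S(E) = -79 + (-5)³*(-1/83/24) = -79 - (-125)*24/83 = -79 - 125*(-24/83) = -79 + 3000/83 = -3557/83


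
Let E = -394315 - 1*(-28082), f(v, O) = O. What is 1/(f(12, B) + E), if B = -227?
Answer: -1/366460 ≈ -2.7288e-6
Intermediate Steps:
E = -366233 (E = -394315 + 28082 = -366233)
1/(f(12, B) + E) = 1/(-227 - 366233) = 1/(-366460) = -1/366460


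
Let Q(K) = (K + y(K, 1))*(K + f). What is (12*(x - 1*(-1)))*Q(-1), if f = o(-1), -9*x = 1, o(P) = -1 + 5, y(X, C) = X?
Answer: -64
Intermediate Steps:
o(P) = 4
x = -⅑ (x = -⅑*1 = -⅑ ≈ -0.11111)
f = 4
Q(K) = 2*K*(4 + K) (Q(K) = (K + K)*(K + 4) = (2*K)*(4 + K) = 2*K*(4 + K))
(12*(x - 1*(-1)))*Q(-1) = (12*(-⅑ - 1*(-1)))*(2*(-1)*(4 - 1)) = (12*(-⅑ + 1))*(2*(-1)*3) = (12*(8/9))*(-6) = (32/3)*(-6) = -64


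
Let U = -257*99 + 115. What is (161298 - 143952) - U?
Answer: 42674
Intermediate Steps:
U = -25328 (U = -25443 + 115 = -25328)
(161298 - 143952) - U = (161298 - 143952) - 1*(-25328) = 17346 + 25328 = 42674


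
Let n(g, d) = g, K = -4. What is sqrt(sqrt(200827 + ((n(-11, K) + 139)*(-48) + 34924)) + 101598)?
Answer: sqrt(101598 + sqrt(229607)) ≈ 319.50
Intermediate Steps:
sqrt(sqrt(200827 + ((n(-11, K) + 139)*(-48) + 34924)) + 101598) = sqrt(sqrt(200827 + ((-11 + 139)*(-48) + 34924)) + 101598) = sqrt(sqrt(200827 + (128*(-48) + 34924)) + 101598) = sqrt(sqrt(200827 + (-6144 + 34924)) + 101598) = sqrt(sqrt(200827 + 28780) + 101598) = sqrt(sqrt(229607) + 101598) = sqrt(101598 + sqrt(229607))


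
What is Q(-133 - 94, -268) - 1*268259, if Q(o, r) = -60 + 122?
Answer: -268197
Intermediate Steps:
Q(o, r) = 62
Q(-133 - 94, -268) - 1*268259 = 62 - 1*268259 = 62 - 268259 = -268197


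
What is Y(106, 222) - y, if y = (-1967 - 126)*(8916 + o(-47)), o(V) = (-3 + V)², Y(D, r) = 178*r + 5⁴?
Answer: 23933829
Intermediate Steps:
Y(D, r) = 625 + 178*r (Y(D, r) = 178*r + 625 = 625 + 178*r)
y = -23893688 (y = (-1967 - 126)*(8916 + (-3 - 47)²) = -2093*(8916 + (-50)²) = -2093*(8916 + 2500) = -2093*11416 = -23893688)
Y(106, 222) - y = (625 + 178*222) - 1*(-23893688) = (625 + 39516) + 23893688 = 40141 + 23893688 = 23933829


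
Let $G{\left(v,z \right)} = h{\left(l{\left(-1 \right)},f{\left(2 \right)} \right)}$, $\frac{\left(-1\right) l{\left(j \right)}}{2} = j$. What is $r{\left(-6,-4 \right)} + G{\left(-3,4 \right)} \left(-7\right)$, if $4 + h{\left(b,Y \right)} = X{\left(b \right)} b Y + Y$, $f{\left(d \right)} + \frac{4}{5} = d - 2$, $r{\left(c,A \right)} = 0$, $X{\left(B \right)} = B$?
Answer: $56$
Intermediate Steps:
$f{\left(d \right)} = - \frac{14}{5} + d$ ($f{\left(d \right)} = - \frac{4}{5} + \left(d - 2\right) = - \frac{4}{5} + \left(-2 + d\right) = - \frac{14}{5} + d$)
$l{\left(j \right)} = - 2 j$
$h{\left(b,Y \right)} = -4 + Y + Y b^{2}$ ($h{\left(b,Y \right)} = -4 + \left(b b Y + Y\right) = -4 + \left(b^{2} Y + Y\right) = -4 + \left(Y b^{2} + Y\right) = -4 + \left(Y + Y b^{2}\right) = -4 + Y + Y b^{2}$)
$G{\left(v,z \right)} = -8$ ($G{\left(v,z \right)} = -4 + \left(- \frac{14}{5} + 2\right) + \left(- \frac{14}{5} + 2\right) \left(\left(-2\right) \left(-1\right)\right)^{2} = -4 - \frac{4}{5} - \frac{4 \cdot 2^{2}}{5} = -4 - \frac{4}{5} - \frac{16}{5} = -8$)
$r{\left(-6,-4 \right)} + G{\left(-3,4 \right)} \left(-7\right) = 0 - -56 = 0 + 56 = 56$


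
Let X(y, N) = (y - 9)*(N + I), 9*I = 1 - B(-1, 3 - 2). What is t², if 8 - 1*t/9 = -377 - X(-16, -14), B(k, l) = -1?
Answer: 43099225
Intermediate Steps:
I = 2/9 (I = (1 - 1*(-1))/9 = (1 + 1)/9 = (⅑)*2 = 2/9 ≈ 0.22222)
X(y, N) = (-9 + y)*(2/9 + N) (X(y, N) = (y - 9)*(N + 2/9) = (-9 + y)*(2/9 + N))
t = 6565 (t = 72 - 9*(-377 - (-2 - 9*(-14) + (2/9)*(-16) - 14*(-16))) = 72 - 9*(-377 - (-2 + 126 - 32/9 + 224)) = 72 - 9*(-377 - 1*3100/9) = 72 - 9*(-377 - 3100/9) = 72 - 9*(-6493/9) = 72 + 6493 = 6565)
t² = 6565² = 43099225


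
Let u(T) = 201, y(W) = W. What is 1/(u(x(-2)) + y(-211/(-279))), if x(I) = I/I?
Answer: 279/56290 ≈ 0.0049565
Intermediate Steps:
x(I) = 1
1/(u(x(-2)) + y(-211/(-279))) = 1/(201 - 211/(-279)) = 1/(201 - 211*(-1/279)) = 1/(201 + 211/279) = 1/(56290/279) = 279/56290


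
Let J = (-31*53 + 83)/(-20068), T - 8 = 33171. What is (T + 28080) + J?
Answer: 307336793/5017 ≈ 61259.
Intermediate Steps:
T = 33179 (T = 8 + 33171 = 33179)
J = 390/5017 (J = (-1643 + 83)*(-1/20068) = -1560*(-1/20068) = 390/5017 ≈ 0.077736)
(T + 28080) + J = (33179 + 28080) + 390/5017 = 61259 + 390/5017 = 307336793/5017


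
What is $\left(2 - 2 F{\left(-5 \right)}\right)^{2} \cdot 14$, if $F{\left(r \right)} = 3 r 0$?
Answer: $56$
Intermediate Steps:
$F{\left(r \right)} = 0$
$\left(2 - 2 F{\left(-5 \right)}\right)^{2} \cdot 14 = \left(2 - 0\right)^{2} \cdot 14 = \left(2 + 0\right)^{2} \cdot 14 = 2^{2} \cdot 14 = 4 \cdot 14 = 56$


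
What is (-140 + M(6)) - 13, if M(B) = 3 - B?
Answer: -156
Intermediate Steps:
(-140 + M(6)) - 13 = (-140 + (3 - 1*6)) - 13 = (-140 + (3 - 6)) - 13 = (-140 - 3) - 13 = -143 - 13 = -156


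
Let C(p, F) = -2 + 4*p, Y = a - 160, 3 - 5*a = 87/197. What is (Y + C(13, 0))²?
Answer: 11630759716/970225 ≈ 11988.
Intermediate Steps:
a = 504/985 (a = ⅗ - 87/(5*197) = ⅗ - ⅕*87/197 = ⅗ - 87/985 = 504/985 ≈ 0.51167)
Y = -157096/985 (Y = 504/985 - 160 = -157096/985 ≈ -159.49)
(Y + C(13, 0))² = (-157096/985 + (-2 + 4*13))² = (-157096/985 + (-2 + 52))² = (-157096/985 + 50)² = (-107846/985)² = 11630759716/970225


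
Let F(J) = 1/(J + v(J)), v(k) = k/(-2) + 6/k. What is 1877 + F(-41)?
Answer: 3177679/1693 ≈ 1877.0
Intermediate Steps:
v(k) = 6/k - k/2 (v(k) = k*(-½) + 6/k = -k/2 + 6/k = 6/k - k/2)
F(J) = 1/(J/2 + 6/J) (F(J) = 1/(J + (6/J - J/2)) = 1/(J/2 + 6/J))
1877 + F(-41) = 1877 + 2*(-41)/(12 + (-41)²) = 1877 + 2*(-41)/(12 + 1681) = 1877 + 2*(-41)/1693 = 1877 + 2*(-41)*(1/1693) = 1877 - 82/1693 = 3177679/1693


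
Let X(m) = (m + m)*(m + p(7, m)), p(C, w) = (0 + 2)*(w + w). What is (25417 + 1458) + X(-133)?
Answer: 203765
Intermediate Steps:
p(C, w) = 4*w (p(C, w) = 2*(2*w) = 4*w)
X(m) = 10*m² (X(m) = (m + m)*(m + 4*m) = (2*m)*(5*m) = 10*m²)
(25417 + 1458) + X(-133) = (25417 + 1458) + 10*(-133)² = 26875 + 10*17689 = 26875 + 176890 = 203765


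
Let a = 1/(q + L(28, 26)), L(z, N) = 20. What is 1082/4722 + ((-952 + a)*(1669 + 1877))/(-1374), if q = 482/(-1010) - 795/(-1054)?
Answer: 14337551991808531/5835365364009 ≈ 2457.0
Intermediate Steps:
q = 147461/532270 (q = 482*(-1/1010) - 795*(-1/1054) = -241/505 + 795/1054 = 147461/532270 ≈ 0.27704)
a = 532270/10792861 (a = 1/(147461/532270 + 20) = 1/(10792861/532270) = 532270/10792861 ≈ 0.049317)
1082/4722 + ((-952 + a)*(1669 + 1877))/(-1374) = 1082/4722 + ((-952 + 532270/10792861)*(1669 + 1877))/(-1374) = 1082*(1/4722) - 10274271402/10792861*3546*(-1/1374) = 541/2361 - 36432566391492/10792861*(-1/1374) = 541/2361 + 6072094398582/2471565169 = 14337551991808531/5835365364009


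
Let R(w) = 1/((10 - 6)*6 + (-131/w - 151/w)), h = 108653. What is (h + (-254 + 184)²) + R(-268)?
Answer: 381197555/3357 ≈ 1.1355e+5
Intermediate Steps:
R(w) = 1/(24 - 282/w) (R(w) = 1/(4*6 - 282/w) = 1/(24 - 282/w))
(h + (-254 + 184)²) + R(-268) = (108653 + (-254 + 184)²) + (⅙)*(-268)/(-47 + 4*(-268)) = (108653 + (-70)²) + (⅙)*(-268)/(-47 - 1072) = (108653 + 4900) + (⅙)*(-268)/(-1119) = 113553 + (⅙)*(-268)*(-1/1119) = 113553 + 134/3357 = 381197555/3357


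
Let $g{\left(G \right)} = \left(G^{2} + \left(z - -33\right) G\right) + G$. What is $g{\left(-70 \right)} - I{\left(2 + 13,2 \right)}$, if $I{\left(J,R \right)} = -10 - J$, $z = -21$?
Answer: $4015$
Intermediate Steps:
$g{\left(G \right)} = G^{2} + 13 G$ ($g{\left(G \right)} = \left(G^{2} + \left(-21 - -33\right) G\right) + G = \left(G^{2} + \left(-21 + 33\right) G\right) + G = \left(G^{2} + 12 G\right) + G = G^{2} + 13 G$)
$g{\left(-70 \right)} - I{\left(2 + 13,2 \right)} = - 70 \left(13 - 70\right) - \left(-10 - \left(2 + 13\right)\right) = \left(-70\right) \left(-57\right) - \left(-10 - 15\right) = 3990 - \left(-10 - 15\right) = 3990 - -25 = 3990 + 25 = 4015$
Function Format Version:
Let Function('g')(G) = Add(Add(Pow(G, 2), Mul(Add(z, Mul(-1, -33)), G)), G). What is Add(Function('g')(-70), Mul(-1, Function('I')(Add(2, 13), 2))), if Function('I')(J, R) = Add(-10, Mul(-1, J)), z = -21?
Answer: 4015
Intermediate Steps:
Function('g')(G) = Add(Pow(G, 2), Mul(13, G)) (Function('g')(G) = Add(Add(Pow(G, 2), Mul(Add(-21, Mul(-1, -33)), G)), G) = Add(Add(Pow(G, 2), Mul(Add(-21, 33), G)), G) = Add(Add(Pow(G, 2), Mul(12, G)), G) = Add(Pow(G, 2), Mul(13, G)))
Add(Function('g')(-70), Mul(-1, Function('I')(Add(2, 13), 2))) = Add(Mul(-70, Add(13, -70)), Mul(-1, Add(-10, Mul(-1, Add(2, 13))))) = Add(Mul(-70, -57), Mul(-1, Add(-10, Mul(-1, 15)))) = Add(3990, Mul(-1, Add(-10, -15))) = Add(3990, Mul(-1, -25)) = Add(3990, 25) = 4015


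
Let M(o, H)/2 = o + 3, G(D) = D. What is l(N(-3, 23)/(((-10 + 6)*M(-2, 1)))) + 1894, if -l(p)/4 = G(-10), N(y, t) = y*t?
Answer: 1934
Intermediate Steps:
M(o, H) = 6 + 2*o (M(o, H) = 2*(o + 3) = 2*(3 + o) = 6 + 2*o)
N(y, t) = t*y
l(p) = 40 (l(p) = -4*(-10) = 40)
l(N(-3, 23)/(((-10 + 6)*M(-2, 1)))) + 1894 = 40 + 1894 = 1934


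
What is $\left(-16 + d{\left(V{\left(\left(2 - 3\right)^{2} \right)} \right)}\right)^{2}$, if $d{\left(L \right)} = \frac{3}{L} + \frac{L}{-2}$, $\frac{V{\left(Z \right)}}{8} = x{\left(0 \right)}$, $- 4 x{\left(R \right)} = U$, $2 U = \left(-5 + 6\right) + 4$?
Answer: $\frac{19881}{100} \approx 198.81$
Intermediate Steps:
$U = \frac{5}{2}$ ($U = \frac{\left(-5 + 6\right) + 4}{2} = \frac{1 + 4}{2} = \frac{1}{2} \cdot 5 = \frac{5}{2} \approx 2.5$)
$x{\left(R \right)} = - \frac{5}{8}$ ($x{\left(R \right)} = \left(- \frac{1}{4}\right) \frac{5}{2} = - \frac{5}{8}$)
$V{\left(Z \right)} = -5$ ($V{\left(Z \right)} = 8 \left(- \frac{5}{8}\right) = -5$)
$d{\left(L \right)} = \frac{3}{L} - \frac{L}{2}$ ($d{\left(L \right)} = \frac{3}{L} + L \left(- \frac{1}{2}\right) = \frac{3}{L} - \frac{L}{2}$)
$\left(-16 + d{\left(V{\left(\left(2 - 3\right)^{2} \right)} \right)}\right)^{2} = \left(-16 + \left(\frac{3}{-5} - - \frac{5}{2}\right)\right)^{2} = \left(-16 + \left(3 \left(- \frac{1}{5}\right) + \frac{5}{2}\right)\right)^{2} = \left(-16 + \left(- \frac{3}{5} + \frac{5}{2}\right)\right)^{2} = \left(-16 + \frac{19}{10}\right)^{2} = \left(- \frac{141}{10}\right)^{2} = \frac{19881}{100}$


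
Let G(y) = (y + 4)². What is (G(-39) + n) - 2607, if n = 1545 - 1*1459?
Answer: -1296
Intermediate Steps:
G(y) = (4 + y)²
n = 86 (n = 1545 - 1459 = 86)
(G(-39) + n) - 2607 = ((4 - 39)² + 86) - 2607 = ((-35)² + 86) - 2607 = (1225 + 86) - 2607 = 1311 - 2607 = -1296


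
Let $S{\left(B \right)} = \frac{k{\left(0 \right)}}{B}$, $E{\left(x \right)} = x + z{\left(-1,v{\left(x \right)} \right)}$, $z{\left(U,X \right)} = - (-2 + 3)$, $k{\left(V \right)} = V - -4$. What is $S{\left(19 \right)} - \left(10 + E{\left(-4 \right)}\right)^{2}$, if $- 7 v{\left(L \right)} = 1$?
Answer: $- \frac{471}{19} \approx -24.789$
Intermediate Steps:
$k{\left(V \right)} = 4 + V$ ($k{\left(V \right)} = V + 4 = 4 + V$)
$v{\left(L \right)} = - \frac{1}{7}$ ($v{\left(L \right)} = \left(- \frac{1}{7}\right) 1 = - \frac{1}{7}$)
$z{\left(U,X \right)} = -1$ ($z{\left(U,X \right)} = \left(-1\right) 1 = -1$)
$E{\left(x \right)} = -1 + x$ ($E{\left(x \right)} = x - 1 = -1 + x$)
$S{\left(B \right)} = \frac{4}{B}$ ($S{\left(B \right)} = \frac{4 + 0}{B} = \frac{4}{B}$)
$S{\left(19 \right)} - \left(10 + E{\left(-4 \right)}\right)^{2} = \frac{4}{19} - \left(10 - 5\right)^{2} = 4 \cdot \frac{1}{19} - \left(10 - 5\right)^{2} = \frac{4}{19} - 5^{2} = \frac{4}{19} - 25 = - \frac{471}{19}$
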